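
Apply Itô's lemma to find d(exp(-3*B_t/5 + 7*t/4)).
d(exp(-3*B_t/5 + 7*t/4)) = (193*exp(-3*B_t/5 + 7*t/4)/100) dt + (-3*exp(-3*B_t/5 + 7*t/4)/5) dB_t

Itô's formula for f(t, x): d f(t, B_t) = (f_t + (1/2) f_xx) dt + f_x dB_t. Compute partials of f(t, x) = exp(7*t/4 - 3*x/5):
  f_t(t,x)  = 7*exp(7*t/4 - 3*x/5)/4
  f_x(t,x)  = -3*exp(7*t/4 - 3*x/5)/5
  f_xx(t,x) = 9*exp(7*t/4 - 3*x/5)/25
Assemble drift = f_t + (1/2) f_xx = 193*exp(7*t/4 - 3*x/5)/100 and diffusion = f_x = -3*exp(7*t/4 - 3*x/5)/5. Substituting x = B_t:
  d(exp(-3*B_t/5 + 7*t/4)) = (193*exp(-3*B_t/5 + 7*t/4)/100) dt + (-3*exp(-3*B_t/5 + 7*t/4)/5) dB_t.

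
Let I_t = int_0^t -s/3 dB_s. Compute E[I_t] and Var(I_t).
E[I_t] = 0; Var(I_t) = t^3/27

The Itô integral of a deterministic integrand f(s) has mean 0 because each increment f(s) * (B_{s+ds} - B_s) has mean 0. By the Itô isometry:
  Var( int_0^t f(s) dB_s ) = E[ (int_0^t f(s) dB_s)^2 ] = int_0^t f(s)^2 ds.
Here f(s) = -s/3, so f(s)^2 = s^2/9. Integrate:
  int_0^t (s^2/9) ds = t^3/27.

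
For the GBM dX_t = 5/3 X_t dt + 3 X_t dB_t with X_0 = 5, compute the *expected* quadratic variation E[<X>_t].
E[<X>_t] = 675*exp(37*t/3)/37 - 675/37

<X>_t = int_0^t (3 * X_s)^2 ds. Taking expectation inside the integral: E[<X>_t] = 3^2 * int_0^t E[X_s^2] ds. For GBM, E[X_s^2] = x_0^2 * exp((2 mu + sigma^2) s). Integrating:
  E[<X>_t] = 3^2 * 5^2 * (exp((2*(5/3) + 3^2) t) - 1) / (2*(5/3) + 3^2)
           = 3^2 * 5^2 * (exp((37/3) t) - 1) / (37/3) = 675*exp(37*t/3)/37 - 675/37.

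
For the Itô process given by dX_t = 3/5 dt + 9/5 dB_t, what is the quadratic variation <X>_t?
<X>_t = 81*t/25

For an Itô process dX_t = a(t) dt + b(t) dB_t, the quadratic variation is <X>_t = int_0^t b(s)^2 ds (the drift term does not contribute). Here b(s) = 9/5, so
  b(s)^2 = 81/25.
Integrating from 0 to t:
  <X>_t = int_0^t (81/25) ds = 81*t/25.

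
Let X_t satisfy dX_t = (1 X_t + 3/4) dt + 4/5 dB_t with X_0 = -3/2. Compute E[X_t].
E[X_t] = -3*exp(t)/4 - 3/4

Taking expectations and using E[dB_t] = 0, the mean m(t) = E[X_t] satisfies the ODE m'(t) = a m(t) + b with m(0) = x_0. With a = 1, b = 3/4, x_0 = -3/2, the solution is
  m(t) = x_0 * exp(a t) + (b/a) * (exp(a t) - 1)
       = (-3/2) * exp(1 t) + ((3/4)/1) * (exp(1 t) - 1)
       = -3*exp(t)/4 - 3/4.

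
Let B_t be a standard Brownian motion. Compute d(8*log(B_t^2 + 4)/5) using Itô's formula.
d(8*log(B_t^2 + 4)/5) = (8*(4 - B_t^2)/(5*(B_t^2 + 4)^2)) dt + (16*B_t/(5*(B_t^2 + 4))) dB_t

Itô's formula for f(B_t) gives d f(B_t) = f'(B_t) dB_t + (1/2) f''(B_t) dt. Compute derivatives of f(x) = 8*log(x^2 + 4)/5:
  f'(x)  = 16*x/(5*(x^2 + 4))
  f''(x) = 16*(4 - x^2)/(5*(x^2 + 4)^2)
Substitute x = B_t and multiply the f'' term by 1/2:
  drift     = (1/2) * (16*(4 - x^2)/(5*(x^2 + 4)^2)) evaluated at B_t = 8*(4 - B_t^2)/(5*(B_t^2 + 4)^2)
  diffusion = (16*x/(5*(x^2 + 4))) evaluated at B_t = 16*B_t/(5*(B_t^2 + 4))
Therefore d(8*log(B_t^2 + 4)/5) = (8*(4 - B_t^2)/(5*(B_t^2 + 4)^2)) dt + (16*B_t/(5*(B_t^2 + 4))) dB_t.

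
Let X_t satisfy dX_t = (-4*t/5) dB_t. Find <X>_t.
<X>_t = 16*t^3/75

For an Itô process dX_t = a(t) dt + b(t) dB_t, the quadratic variation is <X>_t = int_0^t b(s)^2 ds (the drift term does not contribute). Here b(s) = -4*s/5, so
  b(s)^2 = 16*s^2/25.
Integrating from 0 to t:
  <X>_t = int_0^t (16*s^2/25) ds = 16*t^3/75.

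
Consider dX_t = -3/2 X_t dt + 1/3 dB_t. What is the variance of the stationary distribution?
lim Var(X_t) = 1/27

The OU SDE dX = -theta X dt + sigma dB admits the integrating factor exp(theta t): d(exp(theta t) X_t) = sigma exp(theta t) dB_t. Integrating from 0 to t gives X_t = x_0 * exp(-theta t) + sigma * int_0^t exp(-theta (t-s)) dB_s for any initial x_0. The Itô integral has variance (by the Itô isometry) sigma^2 * int_0^t exp(-2 theta (t - s)) ds = sigma^2 * (1 - exp(-2 theta t)) / (2 theta), independent of x_0.
With theta = 3/2, sigma = 1/3:
  Var(X_t) = (1/3)^2 * (1 - exp(-2*3/2 t)) / (2 * 3/2) = 1/27 - exp(-3*t)/27.
As t -> infinity, exp(-2*3/2 t) -> 0, so the stationary variance is sigma^2 / (2 theta) = 1/27.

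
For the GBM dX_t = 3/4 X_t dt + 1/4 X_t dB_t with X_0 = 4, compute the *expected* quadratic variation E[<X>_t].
E[<X>_t] = 16*exp(25*t/16)/25 - 16/25

<X>_t = int_0^t ((1/4) * X_s)^2 ds. Taking expectation inside the integral: E[<X>_t] = (1/4)^2 * int_0^t E[X_s^2] ds. For GBM, E[X_s^2] = x_0^2 * exp((2 mu + sigma^2) s). Integrating:
  E[<X>_t] = (1/4)^2 * 4^2 * (exp((2*(3/4) + (1/4)^2) t) - 1) / (2*(3/4) + (1/4)^2)
           = (1/4)^2 * 4^2 * (exp((25/16) t) - 1) / (25/16) = 16*exp(25*t/16)/25 - 16/25.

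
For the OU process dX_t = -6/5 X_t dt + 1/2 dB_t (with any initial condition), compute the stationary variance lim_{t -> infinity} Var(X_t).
lim Var(X_t) = 5/48

The OU SDE dX = -theta X dt + sigma dB admits the integrating factor exp(theta t): d(exp(theta t) X_t) = sigma exp(theta t) dB_t. Integrating from 0 to t gives X_t = x_0 * exp(-theta t) + sigma * int_0^t exp(-theta (t-s)) dB_s for any initial x_0. The Itô integral has variance (by the Itô isometry) sigma^2 * int_0^t exp(-2 theta (t - s)) ds = sigma^2 * (1 - exp(-2 theta t)) / (2 theta), independent of x_0.
With theta = 6/5, sigma = 1/2:
  Var(X_t) = (1/2)^2 * (1 - exp(-2*6/5 t)) / (2 * 6/5) = 5/48 - 5*exp(-12*t/5)/48.
As t -> infinity, exp(-2*6/5 t) -> 0, so the stationary variance is sigma^2 / (2 theta) = 5/48.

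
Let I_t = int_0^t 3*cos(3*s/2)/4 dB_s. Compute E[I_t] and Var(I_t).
E[I_t] = 0; Var(I_t) = 9*t/32 + 3*sin(3*t)/32

The Itô integral of a deterministic integrand f(s) has mean 0 because each increment f(s) * (B_{s+ds} - B_s) has mean 0. By the Itô isometry:
  Var( int_0^t f(s) dB_s ) = E[ (int_0^t f(s) dB_s)^2 ] = int_0^t f(s)^2 ds.
Here f(s) = 3*cos(3*s/2)/4, so f(s)^2 = 9*cos(3*s/2)^2/16. Integrate:
  int_0^t (9*cos(3*s/2)^2/16) ds = 9*t/32 + 3*sin(3*t)/32.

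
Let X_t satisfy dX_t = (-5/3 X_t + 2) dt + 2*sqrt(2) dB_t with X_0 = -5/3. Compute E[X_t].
E[X_t] = 6/5 - 43*exp(-5*t/3)/15

Taking expectations and using E[dB_t] = 0, the mean m(t) = E[X_t] satisfies the ODE m'(t) = a m(t) + b with m(0) = x_0. With a = -5/3, b = 2, x_0 = -5/3, the solution is
  m(t) = x_0 * exp(a t) + (b/a) * (exp(a t) - 1)
       = (-5/3) * exp((-5/3) t) + (2/(-5/3)) * (exp((-5/3) t) - 1)
       = 6/5 - 43*exp(-5*t/3)/15.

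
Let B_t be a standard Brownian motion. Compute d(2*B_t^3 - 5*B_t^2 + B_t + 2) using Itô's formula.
d(2*B_t^3 - 5*B_t^2 + B_t + 2) = (6*B_t - 5) dt + (6*B_t^2 - 10*B_t + 1) dB_t

Itô's formula for f(B_t) gives d f(B_t) = f'(B_t) dB_t + (1/2) f''(B_t) dt. Compute derivatives of f(x) = 2*x^3 - 5*x^2 + x + 2:
  f'(x)  = 6*x^2 - 10*x + 1
  f''(x) = 12*x - 10
Substitute x = B_t and multiply the f'' term by 1/2:
  drift     = (1/2) * (12*x - 10) evaluated at B_t = 6*B_t - 5
  diffusion = (6*x^2 - 10*x + 1) evaluated at B_t = 6*B_t^2 - 10*B_t + 1
Therefore d(2*B_t^3 - 5*B_t^2 + B_t + 2) = (6*B_t - 5) dt + (6*B_t^2 - 10*B_t + 1) dB_t.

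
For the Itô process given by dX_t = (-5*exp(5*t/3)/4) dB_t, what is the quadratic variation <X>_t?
<X>_t = 15*exp(10*t/3)/32 - 15/32

For an Itô process dX_t = a(t) dt + b(t) dB_t, the quadratic variation is <X>_t = int_0^t b(s)^2 ds (the drift term does not contribute). Here b(s) = -5*exp(5*s/3)/4, so
  b(s)^2 = 25*exp(10*s/3)/16.
Integrating from 0 to t:
  <X>_t = int_0^t (25*exp(10*s/3)/16) ds = 15*exp(10*t/3)/32 - 15/32.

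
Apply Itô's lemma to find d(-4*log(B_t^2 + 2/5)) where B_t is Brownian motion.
d(-4*log(B_t^2 + 2/5)) = (20*(5*B_t^2 - 2)/(5*B_t^2 + 2)^2) dt + (-40*B_t/(5*B_t^2 + 2)) dB_t

Itô's formula for f(B_t) gives d f(B_t) = f'(B_t) dB_t + (1/2) f''(B_t) dt. Compute derivatives of f(x) = -4*log(x^2 + 2/5):
  f'(x)  = -40*x/(5*x^2 + 2)
  f''(x) = 40*(5*x^2 - 2)/(5*x^2 + 2)^2
Substitute x = B_t and multiply the f'' term by 1/2:
  drift     = (1/2) * (40*(5*x^2 - 2)/(5*x^2 + 2)^2) evaluated at B_t = 20*(5*B_t^2 - 2)/(5*B_t^2 + 2)^2
  diffusion = (-40*x/(5*x^2 + 2)) evaluated at B_t = -40*B_t/(5*B_t^2 + 2)
Therefore d(-4*log(B_t^2 + 2/5)) = (20*(5*B_t^2 - 2)/(5*B_t^2 + 2)^2) dt + (-40*B_t/(5*B_t^2 + 2)) dB_t.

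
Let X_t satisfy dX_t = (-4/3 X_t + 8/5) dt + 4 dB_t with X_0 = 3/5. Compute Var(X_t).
Var(X_t) = 6 - 6*exp(-8*t/3)

The variance V(t) = Var(X_t) satisfies V'(t) = 2 a V(t) + c^2 with V(0) = 0 (drift coefficient is linear in X, diffusion is constant). With a = -4/3, c = 4, the solution is
  V(t) = (c^2 / (2 a)) * (exp(2 a t) - 1)
       = (4^2 / (2*(-4/3))) * (exp((-8/3) t) - 1)
       = 6 - 6*exp(-8*t/3).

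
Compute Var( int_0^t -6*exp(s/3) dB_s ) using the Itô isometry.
Var = 54*exp(2*t/3) - 54

The Itô integral of a deterministic integrand f(s) has mean 0 because each increment f(s) * (B_{s+ds} - B_s) has mean 0. By the Itô isometry:
  Var( int_0^t f(s) dB_s ) = E[ (int_0^t f(s) dB_s)^2 ] = int_0^t f(s)^2 ds.
Here f(s) = -6*exp(s/3), so f(s)^2 = 36*exp(2*s/3). Integrate:
  int_0^t (36*exp(2*s/3)) ds = 54*exp(2*t/3) - 54.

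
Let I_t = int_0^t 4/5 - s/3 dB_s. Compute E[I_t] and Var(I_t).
E[I_t] = 0; Var(I_t) = t*(25*t^2 - 180*t + 432)/675

The Itô integral of a deterministic integrand f(s) has mean 0 because each increment f(s) * (B_{s+ds} - B_s) has mean 0. By the Itô isometry:
  Var( int_0^t f(s) dB_s ) = E[ (int_0^t f(s) dB_s)^2 ] = int_0^t f(s)^2 ds.
Here f(s) = 4/5 - s/3, so f(s)^2 = (5*s - 12)^2/225. Integrate:
  int_0^t ((5*s - 12)^2/225) ds = t*(25*t^2 - 180*t + 432)/675.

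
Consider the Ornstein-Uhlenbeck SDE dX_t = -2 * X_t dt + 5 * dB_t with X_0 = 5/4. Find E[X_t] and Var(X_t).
E[X_t] = 5*exp(-2*t)/4; Var(X_t) = 25/4 - 25*exp(-4*t)/4

The OU SDE dX = -theta X dt + sigma dB admits the integrating factor exp(theta t): d(exp(theta t) X_t) = sigma exp(theta t) dB_t. Integrating from 0 to t:
  X_t = x_0 * exp(-theta t) + sigma * int_0^t exp(-theta (t-s)) dB_s.
The Itô integral has mean 0 and (by the Itô isometry) variance sigma^2 * int_0^t exp(-2 theta (t - s)) ds = sigma^2 * (1 - exp(-2 theta t)) / (2 theta).
With theta = 2, sigma = 5, x_0 = 5/4:
  E[X_t] = 5/4 * exp(-2 t) = 5*exp(-2*t)/4
  Var(X_t) = (5)^2 * (1 - exp(-2*2 t)) / (2 * 2) = 25/4 - 25*exp(-4*t)/4.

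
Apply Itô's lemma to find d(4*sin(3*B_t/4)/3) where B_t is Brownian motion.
d(4*sin(3*B_t/4)/3) = (-3*sin(3*B_t/4)/8) dt + (cos(3*B_t/4)) dB_t

Itô's formula for f(B_t) gives d f(B_t) = f'(B_t) dB_t + (1/2) f''(B_t) dt. Compute derivatives of f(x) = 4*sin(3*x/4)/3:
  f'(x)  = cos(3*x/4)
  f''(x) = -3*sin(3*x/4)/4
Substitute x = B_t and multiply the f'' term by 1/2:
  drift     = (1/2) * (-3*sin(3*x/4)/4) evaluated at B_t = -3*sin(3*B_t/4)/8
  diffusion = (cos(3*x/4)) evaluated at B_t = cos(3*B_t/4)
Therefore d(4*sin(3*B_t/4)/3) = (-3*sin(3*B_t/4)/8) dt + (cos(3*B_t/4)) dB_t.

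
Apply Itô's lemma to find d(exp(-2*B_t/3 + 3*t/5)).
d(exp(-2*B_t/3 + 3*t/5)) = (37*exp(-2*B_t/3 + 3*t/5)/45) dt + (-2*exp(-2*B_t/3 + 3*t/5)/3) dB_t

Itô's formula for f(t, x): d f(t, B_t) = (f_t + (1/2) f_xx) dt + f_x dB_t. Compute partials of f(t, x) = exp(3*t/5 - 2*x/3):
  f_t(t,x)  = 3*exp(3*t/5 - 2*x/3)/5
  f_x(t,x)  = -2*exp(3*t/5 - 2*x/3)/3
  f_xx(t,x) = 4*exp(3*t/5 - 2*x/3)/9
Assemble drift = f_t + (1/2) f_xx = 37*exp(3*t/5 - 2*x/3)/45 and diffusion = f_x = -2*exp(3*t/5 - 2*x/3)/3. Substituting x = B_t:
  d(exp(-2*B_t/3 + 3*t/5)) = (37*exp(-2*B_t/3 + 3*t/5)/45) dt + (-2*exp(-2*B_t/3 + 3*t/5)/3) dB_t.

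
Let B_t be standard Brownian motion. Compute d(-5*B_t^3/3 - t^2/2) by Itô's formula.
d(-5*B_t^3/3 - t^2/2) = (-5*B_t - t) dt + (-5*B_t^2) dB_t

Itô's formula for f(t, x): d f(t, B_t) = (f_t + (1/2) f_xx) dt + f_x dB_t. Compute partials of f(t, x) = -t^2/2 - 5*x^3/3:
  f_t(t,x)  = -t
  f_x(t,x)  = -5*x^2
  f_xx(t,x) = -10*x
Assemble drift = f_t + (1/2) f_xx = -t - 5*x and diffusion = f_x = -5*x^2. Substituting x = B_t:
  d(-5*B_t^3/3 - t^2/2) = (-5*B_t - t) dt + (-5*B_t^2) dB_t.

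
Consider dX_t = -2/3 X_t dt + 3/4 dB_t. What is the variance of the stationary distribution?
lim Var(X_t) = 27/64

The OU SDE dX = -theta X dt + sigma dB admits the integrating factor exp(theta t): d(exp(theta t) X_t) = sigma exp(theta t) dB_t. Integrating from 0 to t gives X_t = x_0 * exp(-theta t) + sigma * int_0^t exp(-theta (t-s)) dB_s for any initial x_0. The Itô integral has variance (by the Itô isometry) sigma^2 * int_0^t exp(-2 theta (t - s)) ds = sigma^2 * (1 - exp(-2 theta t)) / (2 theta), independent of x_0.
With theta = 2/3, sigma = 3/4:
  Var(X_t) = (3/4)^2 * (1 - exp(-2*2/3 t)) / (2 * 2/3) = 27/64 - 27*exp(-4*t/3)/64.
As t -> infinity, exp(-2*2/3 t) -> 0, so the stationary variance is sigma^2 / (2 theta) = 27/64.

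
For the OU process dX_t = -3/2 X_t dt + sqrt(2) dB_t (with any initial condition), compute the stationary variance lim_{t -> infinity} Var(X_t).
lim Var(X_t) = 2/3

The OU SDE dX = -theta X dt + sigma dB admits the integrating factor exp(theta t): d(exp(theta t) X_t) = sigma exp(theta t) dB_t. Integrating from 0 to t gives X_t = x_0 * exp(-theta t) + sigma * int_0^t exp(-theta (t-s)) dB_s for any initial x_0. The Itô integral has variance (by the Itô isometry) sigma^2 * int_0^t exp(-2 theta (t - s)) ds = sigma^2 * (1 - exp(-2 theta t)) / (2 theta), independent of x_0.
With theta = 3/2, sigma = sqrt(2):
  Var(X_t) = (sqrt(2))^2 * (1 - exp(-2*3/2 t)) / (2 * 3/2) = 2/3 - 2*exp(-3*t)/3.
As t -> infinity, exp(-2*3/2 t) -> 0, so the stationary variance is sigma^2 / (2 theta) = 2/3.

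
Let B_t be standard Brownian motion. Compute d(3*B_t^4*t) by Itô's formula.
d(3*B_t^4*t) = (3*B_t^2*(B_t^2 + 6*t)) dt + (12*B_t^3*t) dB_t

Itô's formula for f(t, x): d f(t, B_t) = (f_t + (1/2) f_xx) dt + f_x dB_t. Compute partials of f(t, x) = 3*t*x^4:
  f_t(t,x)  = 3*x^4
  f_x(t,x)  = 12*t*x^3
  f_xx(t,x) = 36*t*x^2
Assemble drift = f_t + (1/2) f_xx = 3*x^2*(6*t + x^2) and diffusion = f_x = 12*t*x^3. Substituting x = B_t:
  d(3*B_t^4*t) = (3*B_t^2*(B_t^2 + 6*t)) dt + (12*B_t^3*t) dB_t.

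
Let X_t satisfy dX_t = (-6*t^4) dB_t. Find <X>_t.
<X>_t = 4*t^9

For an Itô process dX_t = a(t) dt + b(t) dB_t, the quadratic variation is <X>_t = int_0^t b(s)^2 ds (the drift term does not contribute). Here b(s) = -6*s^4, so
  b(s)^2 = 36*s^8.
Integrating from 0 to t:
  <X>_t = int_0^t (36*s^8) ds = 4*t^9.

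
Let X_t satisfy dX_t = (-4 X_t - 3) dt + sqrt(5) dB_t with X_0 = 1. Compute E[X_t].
E[X_t] = -3/4 + 7*exp(-4*t)/4

Taking expectations and using E[dB_t] = 0, the mean m(t) = E[X_t] satisfies the ODE m'(t) = a m(t) + b with m(0) = x_0. With a = -4, b = -3, x_0 = 1, the solution is
  m(t) = x_0 * exp(a t) + (b/a) * (exp(a t) - 1)
       = 1 * exp((-4) t) + ((-3)/(-4)) * (exp((-4) t) - 1)
       = -3/4 + 7*exp(-4*t)/4.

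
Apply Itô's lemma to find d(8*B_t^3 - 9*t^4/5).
d(8*B_t^3 - 9*t^4/5) = (24*B_t - 36*t^3/5) dt + (24*B_t^2) dB_t

Itô's formula for f(t, x): d f(t, B_t) = (f_t + (1/2) f_xx) dt + f_x dB_t. Compute partials of f(t, x) = -9*t^4/5 + 8*x^3:
  f_t(t,x)  = -36*t^3/5
  f_x(t,x)  = 24*x^2
  f_xx(t,x) = 48*x
Assemble drift = f_t + (1/2) f_xx = -36*t^3/5 + 24*x and diffusion = f_x = 24*x^2. Substituting x = B_t:
  d(8*B_t^3 - 9*t^4/5) = (24*B_t - 36*t^3/5) dt + (24*B_t^2) dB_t.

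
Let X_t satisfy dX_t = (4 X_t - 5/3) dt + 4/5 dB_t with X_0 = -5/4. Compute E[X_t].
E[X_t] = 5/12 - 5*exp(4*t)/3

Taking expectations and using E[dB_t] = 0, the mean m(t) = E[X_t] satisfies the ODE m'(t) = a m(t) + b with m(0) = x_0. With a = 4, b = -5/3, x_0 = -5/4, the solution is
  m(t) = x_0 * exp(a t) + (b/a) * (exp(a t) - 1)
       = (-5/4) * exp(4 t) + ((-5/3)/4) * (exp(4 t) - 1)
       = 5/12 - 5*exp(4*t)/3.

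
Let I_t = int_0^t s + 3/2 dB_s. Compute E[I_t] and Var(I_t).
E[I_t] = 0; Var(I_t) = t*(4*t^2 + 18*t + 27)/12

The Itô integral of a deterministic integrand f(s) has mean 0 because each increment f(s) * (B_{s+ds} - B_s) has mean 0. By the Itô isometry:
  Var( int_0^t f(s) dB_s ) = E[ (int_0^t f(s) dB_s)^2 ] = int_0^t f(s)^2 ds.
Here f(s) = s + 3/2, so f(s)^2 = (2*s + 3)^2/4. Integrate:
  int_0^t ((2*s + 3)^2/4) ds = t*(4*t^2 + 18*t + 27)/12.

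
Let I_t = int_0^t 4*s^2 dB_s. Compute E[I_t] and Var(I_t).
E[I_t] = 0; Var(I_t) = 16*t^5/5

The Itô integral of a deterministic integrand f(s) has mean 0 because each increment f(s) * (B_{s+ds} - B_s) has mean 0. By the Itô isometry:
  Var( int_0^t f(s) dB_s ) = E[ (int_0^t f(s) dB_s)^2 ] = int_0^t f(s)^2 ds.
Here f(s) = 4*s^2, so f(s)^2 = 16*s^4. Integrate:
  int_0^t (16*s^4) ds = 16*t^5/5.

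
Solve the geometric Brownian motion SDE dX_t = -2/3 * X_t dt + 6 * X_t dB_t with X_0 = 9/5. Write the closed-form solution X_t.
X_t = 9/5 * exp((-56/3) * t + (6) * B_t)

For GBM dX = mu X dt + sigma X dB with X_0 = x_0, apply Itô to Y = log X: dY = (mu - sigma^2/2) dt + sigma dB, so Y_t = log(x_0) + (mu - sigma^2/2) t + sigma B_t and hence X_t = x_0 * exp((mu - sigma^2/2) t + sigma B_t).
With mu = -2/3, sigma = 6, x_0 = 9/5, this gives:
  X_t = 9/5 * exp((-56/3) * t + (6) * B_t).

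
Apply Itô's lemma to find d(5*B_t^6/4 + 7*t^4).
d(5*B_t^6/4 + 7*t^4) = (75*B_t^4/4 + 28*t^3) dt + (15*B_t^5/2) dB_t

Itô's formula for f(t, x): d f(t, B_t) = (f_t + (1/2) f_xx) dt + f_x dB_t. Compute partials of f(t, x) = 7*t^4 + 5*x^6/4:
  f_t(t,x)  = 28*t^3
  f_x(t,x)  = 15*x^5/2
  f_xx(t,x) = 75*x^4/2
Assemble drift = f_t + (1/2) f_xx = 28*t^3 + 75*x^4/4 and diffusion = f_x = 15*x^5/2. Substituting x = B_t:
  d(5*B_t^6/4 + 7*t^4) = (75*B_t^4/4 + 28*t^3) dt + (15*B_t^5/2) dB_t.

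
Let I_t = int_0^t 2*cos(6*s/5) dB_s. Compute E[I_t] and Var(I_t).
E[I_t] = 0; Var(I_t) = 2*t + 5*sin(12*t/5)/6

The Itô integral of a deterministic integrand f(s) has mean 0 because each increment f(s) * (B_{s+ds} - B_s) has mean 0. By the Itô isometry:
  Var( int_0^t f(s) dB_s ) = E[ (int_0^t f(s) dB_s)^2 ] = int_0^t f(s)^2 ds.
Here f(s) = 2*cos(6*s/5), so f(s)^2 = 4*cos(6*s/5)^2. Integrate:
  int_0^t (4*cos(6*s/5)^2) ds = 2*t + 5*sin(12*t/5)/6.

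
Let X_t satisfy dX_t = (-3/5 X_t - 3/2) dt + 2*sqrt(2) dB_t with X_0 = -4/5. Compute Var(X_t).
Var(X_t) = 20/3 - 20*exp(-6*t/5)/3

The variance V(t) = Var(X_t) satisfies V'(t) = 2 a V(t) + c^2 with V(0) = 0 (drift coefficient is linear in X, diffusion is constant). With a = -3/5, c = 2*sqrt(2), the solution is
  V(t) = (c^2 / (2 a)) * (exp(2 a t) - 1)
       = ((2*sqrt(2))^2 / (2*(-3/5))) * (exp((-6/5) t) - 1)
       = 20/3 - 20*exp(-6*t/5)/3.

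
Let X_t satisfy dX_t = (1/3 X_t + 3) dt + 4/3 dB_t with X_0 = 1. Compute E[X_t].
E[X_t] = 10*exp(t/3) - 9

Taking expectations and using E[dB_t] = 0, the mean m(t) = E[X_t] satisfies the ODE m'(t) = a m(t) + b with m(0) = x_0. With a = 1/3, b = 3, x_0 = 1, the solution is
  m(t) = x_0 * exp(a t) + (b/a) * (exp(a t) - 1)
       = 1 * exp((1/3) t) + (3/(1/3)) * (exp((1/3) t) - 1)
       = 10*exp(t/3) - 9.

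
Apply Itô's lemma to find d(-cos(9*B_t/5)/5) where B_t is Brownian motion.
d(-cos(9*B_t/5)/5) = (81*cos(9*B_t/5)/250) dt + (9*sin(9*B_t/5)/25) dB_t

Itô's formula for f(B_t) gives d f(B_t) = f'(B_t) dB_t + (1/2) f''(B_t) dt. Compute derivatives of f(x) = -cos(9*x/5)/5:
  f'(x)  = 9*sin(9*x/5)/25
  f''(x) = 81*cos(9*x/5)/125
Substitute x = B_t and multiply the f'' term by 1/2:
  drift     = (1/2) * (81*cos(9*x/5)/125) evaluated at B_t = 81*cos(9*B_t/5)/250
  diffusion = (9*sin(9*x/5)/25) evaluated at B_t = 9*sin(9*B_t/5)/25
Therefore d(-cos(9*B_t/5)/5) = (81*cos(9*B_t/5)/250) dt + (9*sin(9*B_t/5)/25) dB_t.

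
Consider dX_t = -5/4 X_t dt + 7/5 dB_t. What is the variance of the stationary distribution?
lim Var(X_t) = 98/125

The OU SDE dX = -theta X dt + sigma dB admits the integrating factor exp(theta t): d(exp(theta t) X_t) = sigma exp(theta t) dB_t. Integrating from 0 to t gives X_t = x_0 * exp(-theta t) + sigma * int_0^t exp(-theta (t-s)) dB_s for any initial x_0. The Itô integral has variance (by the Itô isometry) sigma^2 * int_0^t exp(-2 theta (t - s)) ds = sigma^2 * (1 - exp(-2 theta t)) / (2 theta), independent of x_0.
With theta = 5/4, sigma = 7/5:
  Var(X_t) = (7/5)^2 * (1 - exp(-2*5/4 t)) / (2 * 5/4) = 98/125 - 98*exp(-5*t/2)/125.
As t -> infinity, exp(-2*5/4 t) -> 0, so the stationary variance is sigma^2 / (2 theta) = 98/125.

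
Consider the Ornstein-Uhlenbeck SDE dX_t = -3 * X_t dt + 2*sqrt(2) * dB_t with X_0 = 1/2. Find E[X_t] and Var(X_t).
E[X_t] = exp(-3*t)/2; Var(X_t) = 4/3 - 4*exp(-6*t)/3

The OU SDE dX = -theta X dt + sigma dB admits the integrating factor exp(theta t): d(exp(theta t) X_t) = sigma exp(theta t) dB_t. Integrating from 0 to t:
  X_t = x_0 * exp(-theta t) + sigma * int_0^t exp(-theta (t-s)) dB_s.
The Itô integral has mean 0 and (by the Itô isometry) variance sigma^2 * int_0^t exp(-2 theta (t - s)) ds = sigma^2 * (1 - exp(-2 theta t)) / (2 theta).
With theta = 3, sigma = 2*sqrt(2), x_0 = 1/2:
  E[X_t] = 1/2 * exp(-3 t) = exp(-3*t)/2
  Var(X_t) = (2*sqrt(2))^2 * (1 - exp(-2*3 t)) / (2 * 3) = 4/3 - 4*exp(-6*t)/3.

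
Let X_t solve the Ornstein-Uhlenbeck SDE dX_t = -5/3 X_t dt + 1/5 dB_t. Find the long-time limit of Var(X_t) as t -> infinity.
lim Var(X_t) = 3/250

The OU SDE dX = -theta X dt + sigma dB admits the integrating factor exp(theta t): d(exp(theta t) X_t) = sigma exp(theta t) dB_t. Integrating from 0 to t gives X_t = x_0 * exp(-theta t) + sigma * int_0^t exp(-theta (t-s)) dB_s for any initial x_0. The Itô integral has variance (by the Itô isometry) sigma^2 * int_0^t exp(-2 theta (t - s)) ds = sigma^2 * (1 - exp(-2 theta t)) / (2 theta), independent of x_0.
With theta = 5/3, sigma = 1/5:
  Var(X_t) = (1/5)^2 * (1 - exp(-2*5/3 t)) / (2 * 5/3) = 3/250 - 3*exp(-10*t/3)/250.
As t -> infinity, exp(-2*5/3 t) -> 0, so the stationary variance is sigma^2 / (2 theta) = 3/250.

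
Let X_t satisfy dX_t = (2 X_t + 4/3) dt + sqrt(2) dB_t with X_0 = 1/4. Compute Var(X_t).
Var(X_t) = exp(4*t)/2 - 1/2

The variance V(t) = Var(X_t) satisfies V'(t) = 2 a V(t) + c^2 with V(0) = 0 (drift coefficient is linear in X, diffusion is constant). With a = 2, c = sqrt(2), the solution is
  V(t) = (c^2 / (2 a)) * (exp(2 a t) - 1)
       = (sqrt(2)^2 / (2*2)) * (exp(4 t) - 1)
       = exp(4*t)/2 - 1/2.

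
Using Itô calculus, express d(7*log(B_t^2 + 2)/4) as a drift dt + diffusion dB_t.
d(7*log(B_t^2 + 2)/4) = (7*(2 - B_t^2)/(4*(B_t^2 + 2)^2)) dt + (7*B_t/(2*(B_t^2 + 2))) dB_t

Itô's formula for f(B_t) gives d f(B_t) = f'(B_t) dB_t + (1/2) f''(B_t) dt. Compute derivatives of f(x) = 7*log(x^2 + 2)/4:
  f'(x)  = 7*x/(2*(x^2 + 2))
  f''(x) = 7*(2 - x^2)/(2*(x^2 + 2)^2)
Substitute x = B_t and multiply the f'' term by 1/2:
  drift     = (1/2) * (7*(2 - x^2)/(2*(x^2 + 2)^2)) evaluated at B_t = 7*(2 - B_t^2)/(4*(B_t^2 + 2)^2)
  diffusion = (7*x/(2*(x^2 + 2))) evaluated at B_t = 7*B_t/(2*(B_t^2 + 2))
Therefore d(7*log(B_t^2 + 2)/4) = (7*(2 - B_t^2)/(4*(B_t^2 + 2)^2)) dt + (7*B_t/(2*(B_t^2 + 2))) dB_t.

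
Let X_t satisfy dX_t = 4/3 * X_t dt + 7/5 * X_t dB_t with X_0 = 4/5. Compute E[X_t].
E[X_t] = 4*exp(4*t/3)/5

For GBM dX = mu X dt + sigma X dB with X_0 = x_0, apply Itô to Y = log X: dY = (mu - sigma^2/2) dt + sigma dB, so Y_t = log(x_0) + (mu - sigma^2/2) t + sigma B_t and hence X_t = x_0 * exp((mu - sigma^2/2) t + sigma B_t).
With mu = 4/3, sigma = 7/5, x_0 = 4/5, this gives:
  X_t = 4/5 * exp((53/150) * t + (7/5) * B_t).
Since sigma*B_t ~ Normal(0, sigma^2 t), E[exp(sigma*B_t)] = exp(sigma^2 t / 2); so E[X_t] = x_0 * exp((mu - sigma^2/2) t) * exp(sigma^2 t / 2) = x_0 * exp(mu t) = 4*exp(4*t/3)/5.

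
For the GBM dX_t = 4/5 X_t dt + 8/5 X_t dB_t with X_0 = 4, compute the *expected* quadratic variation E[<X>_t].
E[<X>_t] = 128*exp(104*t/25)/13 - 128/13

<X>_t = int_0^t ((8/5) * X_s)^2 ds. Taking expectation inside the integral: E[<X>_t] = (8/5)^2 * int_0^t E[X_s^2] ds. For GBM, E[X_s^2] = x_0^2 * exp((2 mu + sigma^2) s). Integrating:
  E[<X>_t] = (8/5)^2 * 4^2 * (exp((2*(4/5) + (8/5)^2) t) - 1) / (2*(4/5) + (8/5)^2)
           = (8/5)^2 * 4^2 * (exp((104/25) t) - 1) / (104/25) = 128*exp(104*t/25)/13 - 128/13.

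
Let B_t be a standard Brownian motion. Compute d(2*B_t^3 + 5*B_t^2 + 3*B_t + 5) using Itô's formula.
d(2*B_t^3 + 5*B_t^2 + 3*B_t + 5) = (6*B_t + 5) dt + (6*B_t^2 + 10*B_t + 3) dB_t

Itô's formula for f(B_t) gives d f(B_t) = f'(B_t) dB_t + (1/2) f''(B_t) dt. Compute derivatives of f(x) = 2*x^3 + 5*x^2 + 3*x + 5:
  f'(x)  = 6*x^2 + 10*x + 3
  f''(x) = 12*x + 10
Substitute x = B_t and multiply the f'' term by 1/2:
  drift     = (1/2) * (12*x + 10) evaluated at B_t = 6*B_t + 5
  diffusion = (6*x^2 + 10*x + 3) evaluated at B_t = 6*B_t^2 + 10*B_t + 3
Therefore d(2*B_t^3 + 5*B_t^2 + 3*B_t + 5) = (6*B_t + 5) dt + (6*B_t^2 + 10*B_t + 3) dB_t.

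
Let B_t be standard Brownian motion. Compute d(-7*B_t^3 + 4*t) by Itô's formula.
d(-7*B_t^3 + 4*t) = (4 - 21*B_t) dt + (-21*B_t^2) dB_t

Itô's formula for f(t, x): d f(t, B_t) = (f_t + (1/2) f_xx) dt + f_x dB_t. Compute partials of f(t, x) = 4*t - 7*x^3:
  f_t(t,x)  = 4
  f_x(t,x)  = -21*x^2
  f_xx(t,x) = -42*x
Assemble drift = f_t + (1/2) f_xx = 4 - 21*x and diffusion = f_x = -21*x^2. Substituting x = B_t:
  d(-7*B_t^3 + 4*t) = (4 - 21*B_t) dt + (-21*B_t^2) dB_t.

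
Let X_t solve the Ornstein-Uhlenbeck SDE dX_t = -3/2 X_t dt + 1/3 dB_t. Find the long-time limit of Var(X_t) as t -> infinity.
lim Var(X_t) = 1/27

The OU SDE dX = -theta X dt + sigma dB admits the integrating factor exp(theta t): d(exp(theta t) X_t) = sigma exp(theta t) dB_t. Integrating from 0 to t gives X_t = x_0 * exp(-theta t) + sigma * int_0^t exp(-theta (t-s)) dB_s for any initial x_0. The Itô integral has variance (by the Itô isometry) sigma^2 * int_0^t exp(-2 theta (t - s)) ds = sigma^2 * (1 - exp(-2 theta t)) / (2 theta), independent of x_0.
With theta = 3/2, sigma = 1/3:
  Var(X_t) = (1/3)^2 * (1 - exp(-2*3/2 t)) / (2 * 3/2) = 1/27 - exp(-3*t)/27.
As t -> infinity, exp(-2*3/2 t) -> 0, so the stationary variance is sigma^2 / (2 theta) = 1/27.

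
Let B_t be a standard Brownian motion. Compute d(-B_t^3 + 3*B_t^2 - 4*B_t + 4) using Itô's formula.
d(-B_t^3 + 3*B_t^2 - 4*B_t + 4) = (3 - 3*B_t) dt + (-3*B_t^2 + 6*B_t - 4) dB_t

Itô's formula for f(B_t) gives d f(B_t) = f'(B_t) dB_t + (1/2) f''(B_t) dt. Compute derivatives of f(x) = -x^3 + 3*x^2 - 4*x + 4:
  f'(x)  = -3*x^2 + 6*x - 4
  f''(x) = 6 - 6*x
Substitute x = B_t and multiply the f'' term by 1/2:
  drift     = (1/2) * (6 - 6*x) evaluated at B_t = 3 - 3*B_t
  diffusion = (-3*x^2 + 6*x - 4) evaluated at B_t = -3*B_t^2 + 6*B_t - 4
Therefore d(-B_t^3 + 3*B_t^2 - 4*B_t + 4) = (3 - 3*B_t) dt + (-3*B_t^2 + 6*B_t - 4) dB_t.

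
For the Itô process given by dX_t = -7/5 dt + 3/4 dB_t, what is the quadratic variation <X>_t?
<X>_t = 9*t/16

For an Itô process dX_t = a(t) dt + b(t) dB_t, the quadratic variation is <X>_t = int_0^t b(s)^2 ds (the drift term does not contribute). Here b(s) = 3/4, so
  b(s)^2 = 9/16.
Integrating from 0 to t:
  <X>_t = int_0^t (9/16) ds = 9*t/16.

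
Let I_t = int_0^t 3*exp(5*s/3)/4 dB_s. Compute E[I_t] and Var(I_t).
E[I_t] = 0; Var(I_t) = 27*exp(10*t/3)/160 - 27/160

The Itô integral of a deterministic integrand f(s) has mean 0 because each increment f(s) * (B_{s+ds} - B_s) has mean 0. By the Itô isometry:
  Var( int_0^t f(s) dB_s ) = E[ (int_0^t f(s) dB_s)^2 ] = int_0^t f(s)^2 ds.
Here f(s) = 3*exp(5*s/3)/4, so f(s)^2 = 9*exp(10*s/3)/16. Integrate:
  int_0^t (9*exp(10*s/3)/16) ds = 27*exp(10*t/3)/160 - 27/160.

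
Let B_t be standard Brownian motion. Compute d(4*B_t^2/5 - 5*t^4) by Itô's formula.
d(4*B_t^2/5 - 5*t^4) = (4/5 - 20*t^3) dt + (8*B_t/5) dB_t

Itô's formula for f(t, x): d f(t, B_t) = (f_t + (1/2) f_xx) dt + f_x dB_t. Compute partials of f(t, x) = -5*t^4 + 4*x^2/5:
  f_t(t,x)  = -20*t^3
  f_x(t,x)  = 8*x/5
  f_xx(t,x) = 8/5
Assemble drift = f_t + (1/2) f_xx = 4/5 - 20*t^3 and diffusion = f_x = 8*x/5. Substituting x = B_t:
  d(4*B_t^2/5 - 5*t^4) = (4/5 - 20*t^3) dt + (8*B_t/5) dB_t.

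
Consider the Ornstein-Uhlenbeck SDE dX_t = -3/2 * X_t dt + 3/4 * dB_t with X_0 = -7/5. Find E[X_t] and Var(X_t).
E[X_t] = -7*exp(-3*t/2)/5; Var(X_t) = 3/16 - 3*exp(-3*t)/16

The OU SDE dX = -theta X dt + sigma dB admits the integrating factor exp(theta t): d(exp(theta t) X_t) = sigma exp(theta t) dB_t. Integrating from 0 to t:
  X_t = x_0 * exp(-theta t) + sigma * int_0^t exp(-theta (t-s)) dB_s.
The Itô integral has mean 0 and (by the Itô isometry) variance sigma^2 * int_0^t exp(-2 theta (t - s)) ds = sigma^2 * (1 - exp(-2 theta t)) / (2 theta).
With theta = 3/2, sigma = 3/4, x_0 = -7/5:
  E[X_t] = -7/5 * exp(-3/2 t) = -7*exp(-3*t/2)/5
  Var(X_t) = (3/4)^2 * (1 - exp(-2*3/2 t)) / (2 * 3/2) = 3/16 - 3*exp(-3*t)/16.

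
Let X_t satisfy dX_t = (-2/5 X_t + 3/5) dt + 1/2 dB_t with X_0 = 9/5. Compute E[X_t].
E[X_t] = 3/2 + 3*exp(-2*t/5)/10

Taking expectations and using E[dB_t] = 0, the mean m(t) = E[X_t] satisfies the ODE m'(t) = a m(t) + b with m(0) = x_0. With a = -2/5, b = 3/5, x_0 = 9/5, the solution is
  m(t) = x_0 * exp(a t) + (b/a) * (exp(a t) - 1)
       = (9/5) * exp((-2/5) t) + ((3/5)/(-2/5)) * (exp((-2/5) t) - 1)
       = 3/2 + 3*exp(-2*t/5)/10.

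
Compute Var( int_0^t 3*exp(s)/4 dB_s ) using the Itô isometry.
Var = 9*exp(2*t)/32 - 9/32

The Itô integral of a deterministic integrand f(s) has mean 0 because each increment f(s) * (B_{s+ds} - B_s) has mean 0. By the Itô isometry:
  Var( int_0^t f(s) dB_s ) = E[ (int_0^t f(s) dB_s)^2 ] = int_0^t f(s)^2 ds.
Here f(s) = 3*exp(s)/4, so f(s)^2 = 9*exp(2*s)/16. Integrate:
  int_0^t (9*exp(2*s)/16) ds = 9*exp(2*t)/32 - 9/32.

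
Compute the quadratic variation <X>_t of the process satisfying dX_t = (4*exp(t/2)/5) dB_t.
<X>_t = 16*exp(t)/25 - 16/25

For an Itô process dX_t = a(t) dt + b(t) dB_t, the quadratic variation is <X>_t = int_0^t b(s)^2 ds (the drift term does not contribute). Here b(s) = 4*exp(s/2)/5, so
  b(s)^2 = 16*exp(s)/25.
Integrating from 0 to t:
  <X>_t = int_0^t (16*exp(s)/25) ds = 16*exp(t)/25 - 16/25.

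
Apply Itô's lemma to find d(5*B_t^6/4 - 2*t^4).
d(5*B_t^6/4 - 2*t^4) = (75*B_t^4/4 - 8*t^3) dt + (15*B_t^5/2) dB_t

Itô's formula for f(t, x): d f(t, B_t) = (f_t + (1/2) f_xx) dt + f_x dB_t. Compute partials of f(t, x) = -2*t^4 + 5*x^6/4:
  f_t(t,x)  = -8*t^3
  f_x(t,x)  = 15*x^5/2
  f_xx(t,x) = 75*x^4/2
Assemble drift = f_t + (1/2) f_xx = -8*t^3 + 75*x^4/4 and diffusion = f_x = 15*x^5/2. Substituting x = B_t:
  d(5*B_t^6/4 - 2*t^4) = (75*B_t^4/4 - 8*t^3) dt + (15*B_t^5/2) dB_t.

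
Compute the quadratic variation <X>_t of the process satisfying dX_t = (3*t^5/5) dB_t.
<X>_t = 9*t^11/275

For an Itô process dX_t = a(t) dt + b(t) dB_t, the quadratic variation is <X>_t = int_0^t b(s)^2 ds (the drift term does not contribute). Here b(s) = 3*s^5/5, so
  b(s)^2 = 9*s^10/25.
Integrating from 0 to t:
  <X>_t = int_0^t (9*s^10/25) ds = 9*t^11/275.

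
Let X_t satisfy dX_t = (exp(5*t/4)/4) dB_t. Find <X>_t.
<X>_t = exp(5*t/2)/40 - 1/40

For an Itô process dX_t = a(t) dt + b(t) dB_t, the quadratic variation is <X>_t = int_0^t b(s)^2 ds (the drift term does not contribute). Here b(s) = exp(5*s/4)/4, so
  b(s)^2 = exp(5*s/2)/16.
Integrating from 0 to t:
  <X>_t = int_0^t (exp(5*s/2)/16) ds = exp(5*t/2)/40 - 1/40.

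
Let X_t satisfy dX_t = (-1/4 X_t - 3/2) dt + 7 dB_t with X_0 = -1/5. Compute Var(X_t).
Var(X_t) = 98 - 98*exp(-t/2)

The variance V(t) = Var(X_t) satisfies V'(t) = 2 a V(t) + c^2 with V(0) = 0 (drift coefficient is linear in X, diffusion is constant). With a = -1/4, c = 7, the solution is
  V(t) = (c^2 / (2 a)) * (exp(2 a t) - 1)
       = (7^2 / (2*(-1/4))) * (exp((-1/2) t) - 1)
       = 98 - 98*exp(-t/2).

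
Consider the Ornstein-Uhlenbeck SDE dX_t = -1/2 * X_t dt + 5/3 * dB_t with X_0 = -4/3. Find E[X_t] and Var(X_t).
E[X_t] = -4*exp(-t/2)/3; Var(X_t) = 25/9 - 25*exp(-t)/9

The OU SDE dX = -theta X dt + sigma dB admits the integrating factor exp(theta t): d(exp(theta t) X_t) = sigma exp(theta t) dB_t. Integrating from 0 to t:
  X_t = x_0 * exp(-theta t) + sigma * int_0^t exp(-theta (t-s)) dB_s.
The Itô integral has mean 0 and (by the Itô isometry) variance sigma^2 * int_0^t exp(-2 theta (t - s)) ds = sigma^2 * (1 - exp(-2 theta t)) / (2 theta).
With theta = 1/2, sigma = 5/3, x_0 = -4/3:
  E[X_t] = -4/3 * exp(-1/2 t) = -4*exp(-t/2)/3
  Var(X_t) = (5/3)^2 * (1 - exp(-2*1/2 t)) / (2 * 1/2) = 25/9 - 25*exp(-t)/9.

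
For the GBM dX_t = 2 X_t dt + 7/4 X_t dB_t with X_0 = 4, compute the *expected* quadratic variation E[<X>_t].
E[<X>_t] = 784*exp(113*t/16)/113 - 784/113

<X>_t = int_0^t ((7/4) * X_s)^2 ds. Taking expectation inside the integral: E[<X>_t] = (7/4)^2 * int_0^t E[X_s^2] ds. For GBM, E[X_s^2] = x_0^2 * exp((2 mu + sigma^2) s). Integrating:
  E[<X>_t] = (7/4)^2 * 4^2 * (exp((2*2 + (7/4)^2) t) - 1) / (2*2 + (7/4)^2)
           = (7/4)^2 * 4^2 * (exp((113/16) t) - 1) / (113/16) = 784*exp(113*t/16)/113 - 784/113.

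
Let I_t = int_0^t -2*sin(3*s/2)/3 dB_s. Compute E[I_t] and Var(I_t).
E[I_t] = 0; Var(I_t) = 2*t/9 - 2*sin(3*t)/27

The Itô integral of a deterministic integrand f(s) has mean 0 because each increment f(s) * (B_{s+ds} - B_s) has mean 0. By the Itô isometry:
  Var( int_0^t f(s) dB_s ) = E[ (int_0^t f(s) dB_s)^2 ] = int_0^t f(s)^2 ds.
Here f(s) = -2*sin(3*s/2)/3, so f(s)^2 = 4*sin(3*s/2)^2/9. Integrate:
  int_0^t (4*sin(3*s/2)^2/9) ds = 2*t/9 - 2*sin(3*t)/27.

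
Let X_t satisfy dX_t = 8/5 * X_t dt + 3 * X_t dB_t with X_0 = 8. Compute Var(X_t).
Var(X_t) = 64*(exp(9*t) - 1)*exp(16*t/5)

For GBM dX = mu X dt + sigma X dB with X_0 = x_0, apply Itô to Y = log X: dY = (mu - sigma^2/2) dt + sigma dB, so Y_t = log(x_0) + (mu - sigma^2/2) t + sigma B_t and hence X_t = x_0 * exp((mu - sigma^2/2) t + sigma B_t).
With mu = 8/5, sigma = 3, x_0 = 8, this gives:
  X_t = 8 * exp((-29/10) * t + (3) * B_t).
Since sigma*B_t ~ Normal(0, sigma^2 t), E[exp(sigma*B_t)] = exp(sigma^2 t / 2); so E[X_t] = x_0 * exp((mu - sigma^2/2) t) * exp(sigma^2 t / 2) = x_0 * exp(mu t) = 8*exp(8*t/5).
Var(X_t) = E[X_t^2] - (E[X_t])^2 = x_0^2 * exp(2 mu t) * (exp(sigma^2 t) - 1) = 64*(exp(9*t) - 1)*exp(16*t/5).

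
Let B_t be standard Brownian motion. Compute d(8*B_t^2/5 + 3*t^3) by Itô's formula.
d(8*B_t^2/5 + 3*t^3) = (9*t^2 + 8/5) dt + (16*B_t/5) dB_t

Itô's formula for f(t, x): d f(t, B_t) = (f_t + (1/2) f_xx) dt + f_x dB_t. Compute partials of f(t, x) = 3*t^3 + 8*x^2/5:
  f_t(t,x)  = 9*t^2
  f_x(t,x)  = 16*x/5
  f_xx(t,x) = 16/5
Assemble drift = f_t + (1/2) f_xx = 9*t^2 + 8/5 and diffusion = f_x = 16*x/5. Substituting x = B_t:
  d(8*B_t^2/5 + 3*t^3) = (9*t^2 + 8/5) dt + (16*B_t/5) dB_t.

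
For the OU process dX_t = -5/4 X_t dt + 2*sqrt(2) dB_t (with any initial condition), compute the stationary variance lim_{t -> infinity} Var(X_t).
lim Var(X_t) = 16/5

The OU SDE dX = -theta X dt + sigma dB admits the integrating factor exp(theta t): d(exp(theta t) X_t) = sigma exp(theta t) dB_t. Integrating from 0 to t gives X_t = x_0 * exp(-theta t) + sigma * int_0^t exp(-theta (t-s)) dB_s for any initial x_0. The Itô integral has variance (by the Itô isometry) sigma^2 * int_0^t exp(-2 theta (t - s)) ds = sigma^2 * (1 - exp(-2 theta t)) / (2 theta), independent of x_0.
With theta = 5/4, sigma = 2*sqrt(2):
  Var(X_t) = (2*sqrt(2))^2 * (1 - exp(-2*5/4 t)) / (2 * 5/4) = 16/5 - 16*exp(-5*t/2)/5.
As t -> infinity, exp(-2*5/4 t) -> 0, so the stationary variance is sigma^2 / (2 theta) = 16/5.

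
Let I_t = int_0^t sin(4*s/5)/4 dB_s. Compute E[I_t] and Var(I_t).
E[I_t] = 0; Var(I_t) = t/32 - 5*sin(4*t/5)*cos(4*t/5)/128

The Itô integral of a deterministic integrand f(s) has mean 0 because each increment f(s) * (B_{s+ds} - B_s) has mean 0. By the Itô isometry:
  Var( int_0^t f(s) dB_s ) = E[ (int_0^t f(s) dB_s)^2 ] = int_0^t f(s)^2 ds.
Here f(s) = sin(4*s/5)/4, so f(s)^2 = sin(4*s/5)^2/16. Integrate:
  int_0^t (sin(4*s/5)^2/16) ds = t/32 - 5*sin(4*t/5)*cos(4*t/5)/128.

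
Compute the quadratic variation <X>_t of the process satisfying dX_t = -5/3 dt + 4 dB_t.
<X>_t = 16*t

For an Itô process dX_t = a(t) dt + b(t) dB_t, the quadratic variation is <X>_t = int_0^t b(s)^2 ds (the drift term does not contribute). Here b(s) = 4, so
  b(s)^2 = 16.
Integrating from 0 to t:
  <X>_t = int_0^t (16) ds = 16*t.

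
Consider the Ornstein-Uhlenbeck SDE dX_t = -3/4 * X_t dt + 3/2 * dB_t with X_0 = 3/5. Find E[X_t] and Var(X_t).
E[X_t] = 3*exp(-3*t/4)/5; Var(X_t) = 3/2 - 3*exp(-3*t/2)/2

The OU SDE dX = -theta X dt + sigma dB admits the integrating factor exp(theta t): d(exp(theta t) X_t) = sigma exp(theta t) dB_t. Integrating from 0 to t:
  X_t = x_0 * exp(-theta t) + sigma * int_0^t exp(-theta (t-s)) dB_s.
The Itô integral has mean 0 and (by the Itô isometry) variance sigma^2 * int_0^t exp(-2 theta (t - s)) ds = sigma^2 * (1 - exp(-2 theta t)) / (2 theta).
With theta = 3/4, sigma = 3/2, x_0 = 3/5:
  E[X_t] = 3/5 * exp(-3/4 t) = 3*exp(-3*t/4)/5
  Var(X_t) = (3/2)^2 * (1 - exp(-2*3/4 t)) / (2 * 3/4) = 3/2 - 3*exp(-3*t/2)/2.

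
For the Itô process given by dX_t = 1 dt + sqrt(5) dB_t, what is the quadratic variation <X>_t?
<X>_t = 5*t

For an Itô process dX_t = a(t) dt + b(t) dB_t, the quadratic variation is <X>_t = int_0^t b(s)^2 ds (the drift term does not contribute). Here b(s) = sqrt(5), so
  b(s)^2 = 5.
Integrating from 0 to t:
  <X>_t = int_0^t (5) ds = 5*t.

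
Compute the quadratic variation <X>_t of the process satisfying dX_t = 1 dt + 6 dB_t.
<X>_t = 36*t

For an Itô process dX_t = a(t) dt + b(t) dB_t, the quadratic variation is <X>_t = int_0^t b(s)^2 ds (the drift term does not contribute). Here b(s) = 6, so
  b(s)^2 = 36.
Integrating from 0 to t:
  <X>_t = int_0^t (36) ds = 36*t.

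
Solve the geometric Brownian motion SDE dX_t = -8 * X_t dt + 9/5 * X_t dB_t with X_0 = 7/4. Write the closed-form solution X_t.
X_t = 7/4 * exp((-481/50) * t + (9/5) * B_t)

For GBM dX = mu X dt + sigma X dB with X_0 = x_0, apply Itô to Y = log X: dY = (mu - sigma^2/2) dt + sigma dB, so Y_t = log(x_0) + (mu - sigma^2/2) t + sigma B_t and hence X_t = x_0 * exp((mu - sigma^2/2) t + sigma B_t).
With mu = -8, sigma = 9/5, x_0 = 7/4, this gives:
  X_t = 7/4 * exp((-481/50) * t + (9/5) * B_t).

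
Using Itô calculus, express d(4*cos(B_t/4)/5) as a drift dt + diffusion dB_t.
d(4*cos(B_t/4)/5) = (-cos(B_t/4)/40) dt + (-sin(B_t/4)/5) dB_t

Itô's formula for f(B_t) gives d f(B_t) = f'(B_t) dB_t + (1/2) f''(B_t) dt. Compute derivatives of f(x) = 4*cos(x/4)/5:
  f'(x)  = -sin(x/4)/5
  f''(x) = -cos(x/4)/20
Substitute x = B_t and multiply the f'' term by 1/2:
  drift     = (1/2) * (-cos(x/4)/20) evaluated at B_t = -cos(B_t/4)/40
  diffusion = (-sin(x/4)/5) evaluated at B_t = -sin(B_t/4)/5
Therefore d(4*cos(B_t/4)/5) = (-cos(B_t/4)/40) dt + (-sin(B_t/4)/5) dB_t.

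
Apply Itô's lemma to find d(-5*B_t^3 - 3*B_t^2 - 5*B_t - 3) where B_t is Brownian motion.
d(-5*B_t^3 - 3*B_t^2 - 5*B_t - 3) = (-15*B_t - 3) dt + (-15*B_t^2 - 6*B_t - 5) dB_t

Itô's formula for f(B_t) gives d f(B_t) = f'(B_t) dB_t + (1/2) f''(B_t) dt. Compute derivatives of f(x) = -5*x^3 - 3*x^2 - 5*x - 3:
  f'(x)  = -15*x^2 - 6*x - 5
  f''(x) = -30*x - 6
Substitute x = B_t and multiply the f'' term by 1/2:
  drift     = (1/2) * (-30*x - 6) evaluated at B_t = -15*B_t - 3
  diffusion = (-15*x^2 - 6*x - 5) evaluated at B_t = -15*B_t^2 - 6*B_t - 5
Therefore d(-5*B_t^3 - 3*B_t^2 - 5*B_t - 3) = (-15*B_t - 3) dt + (-15*B_t^2 - 6*B_t - 5) dB_t.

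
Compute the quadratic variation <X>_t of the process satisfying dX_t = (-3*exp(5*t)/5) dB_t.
<X>_t = 9*exp(10*t)/250 - 9/250

For an Itô process dX_t = a(t) dt + b(t) dB_t, the quadratic variation is <X>_t = int_0^t b(s)^2 ds (the drift term does not contribute). Here b(s) = -3*exp(5*s)/5, so
  b(s)^2 = 9*exp(10*s)/25.
Integrating from 0 to t:
  <X>_t = int_0^t (9*exp(10*s)/25) ds = 9*exp(10*t)/250 - 9/250.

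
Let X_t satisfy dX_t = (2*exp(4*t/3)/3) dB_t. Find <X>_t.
<X>_t = exp(8*t/3)/6 - 1/6

For an Itô process dX_t = a(t) dt + b(t) dB_t, the quadratic variation is <X>_t = int_0^t b(s)^2 ds (the drift term does not contribute). Here b(s) = 2*exp(4*s/3)/3, so
  b(s)^2 = 4*exp(8*s/3)/9.
Integrating from 0 to t:
  <X>_t = int_0^t (4*exp(8*s/3)/9) ds = exp(8*t/3)/6 - 1/6.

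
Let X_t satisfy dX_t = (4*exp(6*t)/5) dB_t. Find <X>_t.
<X>_t = 4*exp(12*t)/75 - 4/75

For an Itô process dX_t = a(t) dt + b(t) dB_t, the quadratic variation is <X>_t = int_0^t b(s)^2 ds (the drift term does not contribute). Here b(s) = 4*exp(6*s)/5, so
  b(s)^2 = 16*exp(12*s)/25.
Integrating from 0 to t:
  <X>_t = int_0^t (16*exp(12*s)/25) ds = 4*exp(12*t)/75 - 4/75.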